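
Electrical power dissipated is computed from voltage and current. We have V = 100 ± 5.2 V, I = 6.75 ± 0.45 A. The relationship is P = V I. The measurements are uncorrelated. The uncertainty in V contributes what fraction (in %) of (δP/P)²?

(δP/P)² = (1·δV/V)² + (1·δI/I)²
  V term: (1×0.0520)² = 0.00270
  I term: (1×0.0667)² = 0.00444
Total = 0.00715. Share from V = 0.00270/0.00715 = 0.378.

37.8%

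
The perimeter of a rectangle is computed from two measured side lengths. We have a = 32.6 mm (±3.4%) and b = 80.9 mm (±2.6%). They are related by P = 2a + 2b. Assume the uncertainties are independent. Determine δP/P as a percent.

Each term contributes (cᵢ δxᵢ)² to (δP)²:
  (2·δa)² = 4.91;  (2·δb)² = 17.7
δP = √(22.6) = 4.76 mm
P = 227 mm, so δP/P = 4.76/227 = 0.0209.

2.09%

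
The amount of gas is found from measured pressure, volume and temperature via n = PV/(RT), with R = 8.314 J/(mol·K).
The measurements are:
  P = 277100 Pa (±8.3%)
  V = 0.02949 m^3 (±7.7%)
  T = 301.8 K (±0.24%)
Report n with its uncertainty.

n is a product of powers, so relative uncertainties combine in quadrature:
  (1·δP/P)² = (1×0.0830)² = 0.00689;  (1·δV/V)² = (1×0.0770)² = 0.00593;  (-1·δT/T)² = (-1×0.00240)² = 5.76e-06
δn/n = √(0.0128) = 0.113
n = 3.257 mol, so δn = 0.113 × 3.257 = 0.369 mol.

3.257 ± 0.369 mol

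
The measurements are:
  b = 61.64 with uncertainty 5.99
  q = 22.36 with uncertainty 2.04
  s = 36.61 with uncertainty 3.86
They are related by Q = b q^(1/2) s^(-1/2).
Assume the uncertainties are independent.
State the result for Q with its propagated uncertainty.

48.17 ± 5.76

Products/powers → add relative errors in quadrature, weighted by exponent:
  (1·δb/b)² = (1×0.0972)² = 0.00944;  (½·δq/q)² = (0.5×0.0912)² = 0.00208;  (−½·δs/s)² = (-0.5×0.105)² = 0.00278
δQ/Q = √(0.0143) = 0.120
Q = 48.17, so δQ = 0.120 × 48.17 = 5.76.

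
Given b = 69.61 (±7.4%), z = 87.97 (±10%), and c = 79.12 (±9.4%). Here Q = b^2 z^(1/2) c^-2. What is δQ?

1.77

Since Q is a product/quotient, work with relative uncertainties:
  (2·δb/b)² = (2×0.0740)² = 0.0219;  (½·δz/z)² = (0.5×0.100)² = 0.00250;  (-2·δc/c)² = (-2×0.0940)² = 0.0353
δQ/Q = √(0.0597) = 0.244
Q = 7.260, so δQ = 0.244 × 7.260 = 1.77.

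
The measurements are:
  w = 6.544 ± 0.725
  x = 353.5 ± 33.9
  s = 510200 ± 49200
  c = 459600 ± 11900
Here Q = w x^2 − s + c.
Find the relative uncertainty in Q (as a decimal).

0.245

Let p = w·x^2 = 817800. δp/p = √((1·δw/w)² + (2·δx/x)²) = √(0.0123 + 0.0368) = 0.221, so δp = 1.81e+05.
Q = p − s + c: δQ = √(δp² + δs² + δc²) = √(3.28e+10 + 2.42e+09 + 1.42e+08) = 1.88e+05
Q = 767200, so δQ/Q = 1.88e+05/767200 = 0.245.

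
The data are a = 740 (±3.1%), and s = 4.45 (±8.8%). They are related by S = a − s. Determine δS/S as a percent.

S is a linear combination, so absolute uncertainties add in quadrature:
  (δa)² = 526;  (δs)² = 0.153
δS = √(526) = 22.9
S = 736, so δS/S = 22.9/736 = 0.0312.

3.12%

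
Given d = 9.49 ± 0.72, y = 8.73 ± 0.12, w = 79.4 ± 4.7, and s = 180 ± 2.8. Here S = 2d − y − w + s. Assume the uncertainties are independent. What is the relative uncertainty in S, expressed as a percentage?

For a sum/difference, combine absolute errors in quadrature:
  (2·δd)² = 2.07;  (δy)² = 0.0144;  (δw)² = 22.1;  (δs)² = 7.84
δS = √(32.0) = 5.66
S = 111, so δS/S = 5.66/111 = 0.0510.

5.10%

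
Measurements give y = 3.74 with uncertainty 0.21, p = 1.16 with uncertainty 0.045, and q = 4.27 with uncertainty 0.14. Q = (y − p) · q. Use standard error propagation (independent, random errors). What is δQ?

0.986

Let u = y − p = 2.58. δu = √(δy² + δp²) = √(0.0441 + 0.00202) = 0.215, so δu/u = 0.0832.
Q is then a monomial in u, q:
δQ/Q = √((δu/u)² + (1·δq/q)²) = √(0.00693 + 0.00107) = 0.0895
Q = 11.0, so δQ = 0.0895 × 11.0 = 0.986.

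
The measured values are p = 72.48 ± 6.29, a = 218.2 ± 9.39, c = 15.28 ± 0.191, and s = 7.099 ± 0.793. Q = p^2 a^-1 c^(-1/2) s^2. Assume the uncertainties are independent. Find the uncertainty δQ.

Each factor contributes (exponent × relative error)² to (δQ/Q)²:
  (2·δp/p)² = (2×0.0868)² = 0.0301;  (-1·δa/a)² = (-1×0.0430)² = 0.00185;  (−½·δc/c)² = (-0.5×0.0125)² = 3.91e-05;  (2·δs/s)² = (2×0.112)² = 0.0499
δQ/Q = √(0.0819) = 0.286
Q = 310.4, so δQ = 0.286 × 310.4 = 88.8.

88.8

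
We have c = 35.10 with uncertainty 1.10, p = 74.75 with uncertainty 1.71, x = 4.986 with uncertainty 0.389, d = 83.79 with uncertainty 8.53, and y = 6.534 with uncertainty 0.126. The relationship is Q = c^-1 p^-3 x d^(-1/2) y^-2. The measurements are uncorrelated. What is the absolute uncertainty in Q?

1.1e-10

Each factor contributes (exponent × relative error)² to (δQ/Q)²:
  (-1·δc/c)² = (-1×0.0313)² = 0.000982;  (-3·δp/p)² = (-3×0.0229)² = 0.00471;  (1·δx/x)² = (1×0.0780)² = 0.00609;  (−½·δd/d)² = (-0.5×0.102)² = 0.00259;  (-2·δy/y)² = (-2×0.0193)² = 0.00149
δQ/Q = √(0.0159) = 0.126
Q = 8.703e-10, so δQ = 0.126 × 8.703e-10 = 1.1e-10.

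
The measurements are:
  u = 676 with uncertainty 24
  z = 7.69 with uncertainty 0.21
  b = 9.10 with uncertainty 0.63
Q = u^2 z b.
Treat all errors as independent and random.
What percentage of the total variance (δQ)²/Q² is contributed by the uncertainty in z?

7.05%

(δQ/Q)² = (2·δu/u)² + (1·δz/z)² + (1·δb/b)²
  u term: (2×0.0355)² = 0.00504
  z term: (1×0.0273)² = 0.000746
  b term: (1×0.0692)² = 0.00479
Total = 0.0106. Share from z = 0.000746/0.0106 = 0.0705.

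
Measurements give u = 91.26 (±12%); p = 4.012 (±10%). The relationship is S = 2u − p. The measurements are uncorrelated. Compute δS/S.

0.123

S is a linear combination, so absolute uncertainties add in quadrature:
  (2·δu)² = 480;  (δp)² = 0.161
δS = √(480) = 21.9
S = 178.5, so δS/S = 21.9/178.5 = 0.123.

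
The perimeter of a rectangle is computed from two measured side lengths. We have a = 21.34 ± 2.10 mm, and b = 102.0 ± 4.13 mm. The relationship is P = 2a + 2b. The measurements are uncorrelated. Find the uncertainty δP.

Each term contributes (cᵢ δxᵢ)² to (δP)²:
  (2·δa)² = 17.6;  (2·δb)² = 68.2
δP = √(85.9) = 9.27 mm

9.27 mm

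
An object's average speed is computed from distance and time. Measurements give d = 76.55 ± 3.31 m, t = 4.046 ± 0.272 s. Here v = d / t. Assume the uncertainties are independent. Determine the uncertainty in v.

For a monomial v ∝ d, t^-1, fractional errors add in quadrature:
  (1·δd/d)² = (1×0.0432)² = 0.00187;  (-1·δt/t)² = (-1×0.0672)² = 0.00452
δv/v = √(0.00639) = 0.0799
v = 18.92 m/s, so δv = 0.0799 × 18.92 = 1.51 m/s.

1.51 m/s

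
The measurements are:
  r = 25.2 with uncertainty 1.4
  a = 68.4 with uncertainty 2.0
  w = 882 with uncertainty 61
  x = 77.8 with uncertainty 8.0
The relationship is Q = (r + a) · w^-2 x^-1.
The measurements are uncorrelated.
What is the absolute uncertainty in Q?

2.7e-07

Let u = r + a = 93.6. δu = √(δr² + δa²) = √(1.96 + 4.00) = 2.44, so δu/u = 0.0261.
Q is then a monomial in u, w, x:
δQ/Q = √((δu/u)² + (-2·δw/w)² + (-1·δx/x)²) = √(0.000680 + 0.0191 + 0.0106) = 0.174
Q = 1.55e-06, so δQ = 0.174 × 1.55e-06 = 2.7e-07.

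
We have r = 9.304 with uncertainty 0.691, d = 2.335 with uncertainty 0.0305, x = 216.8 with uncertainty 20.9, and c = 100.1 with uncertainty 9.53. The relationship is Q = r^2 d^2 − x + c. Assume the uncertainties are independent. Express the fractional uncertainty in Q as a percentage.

21.1%

Let p = r^2·d^2 = 472.0. δp/p = √((2·δr/r)² + (2·δd/d)²) = √(0.0221 + 0.000682) = 0.151, so δp = 71.2.
Q = p − x + c: δQ = √(δp² + δx² + δc²) = √(5070 + 437 + 90.8) = 74.8
Q = 355.3, so δQ/Q = 74.8/355.3 = 0.211.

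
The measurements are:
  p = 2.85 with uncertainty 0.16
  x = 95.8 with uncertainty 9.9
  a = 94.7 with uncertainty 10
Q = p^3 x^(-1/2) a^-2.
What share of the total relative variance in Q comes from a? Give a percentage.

59.0%

(δQ/Q)² = (3·δp/p)² + (−½·δx/x)² + (-2·δa/a)²
  p term: (3×0.0561)² = 0.0284
  x term: (-0.5×0.103)² = 0.00267
  a term: (-2×0.106)² = 0.0446
Total = 0.0756. Share from a = 0.0446/0.0756 = 0.590.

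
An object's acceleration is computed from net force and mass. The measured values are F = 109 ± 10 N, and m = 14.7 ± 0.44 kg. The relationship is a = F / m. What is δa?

Since a is a product/quotient, work with relative uncertainties:
  (1·δF/F)² = (1×0.0917)² = 0.00842;  (-1·δm/m)² = (-1×0.0299)² = 0.000896
δa/a = √(0.00931) = 0.0965
a = 7.41 m/s^2, so δa = 0.0965 × 7.41 = 0.716 m/s^2.

0.716 m/s^2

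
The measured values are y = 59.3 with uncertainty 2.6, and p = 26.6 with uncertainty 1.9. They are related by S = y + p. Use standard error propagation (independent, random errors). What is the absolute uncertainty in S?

For a sum/difference, combine absolute errors in quadrature:
  (δy)² = 6.76;  (δp)² = 3.61
δS = √(10.4) = 3.22

3.22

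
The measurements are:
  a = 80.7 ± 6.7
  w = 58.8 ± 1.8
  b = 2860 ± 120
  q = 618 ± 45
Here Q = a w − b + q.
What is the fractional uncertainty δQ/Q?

Let p = a·w = 4750. δp/p = √((1·δa/a)² + (1·δw/w)²) = √(0.00689 + 0.000937) = 0.0885, so δp = 420.
Q = p − b + q: δQ = √(δp² + δb² + δq²) = √(1.76e+05 + 14400 + 2020) = 439
Q = 2500, so δQ/Q = 439/2500 = 0.175.

0.175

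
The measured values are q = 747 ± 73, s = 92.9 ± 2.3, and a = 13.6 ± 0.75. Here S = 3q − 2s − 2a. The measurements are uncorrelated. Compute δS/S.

Absolute uncertainties add in quadrature for a linear combination:
  (3·δq)² = 48000;  (2·δs)² = 21.2;  (2·δa)² = 2.25
δS = √(48000) = 219
S = 2030, so δS/S = 219/2030 = 0.108.

0.108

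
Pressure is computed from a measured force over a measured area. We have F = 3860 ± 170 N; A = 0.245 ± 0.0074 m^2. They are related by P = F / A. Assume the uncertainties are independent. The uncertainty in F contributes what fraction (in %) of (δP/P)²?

68.0%

(δP/P)² = (1·δF/F)² + (-1·δA/A)²
  F term: (1×0.0440)² = 0.00194
  A term: (-1×0.0302)² = 0.000912
Total = 0.00285. Share from F = 0.00194/0.00285 = 0.680.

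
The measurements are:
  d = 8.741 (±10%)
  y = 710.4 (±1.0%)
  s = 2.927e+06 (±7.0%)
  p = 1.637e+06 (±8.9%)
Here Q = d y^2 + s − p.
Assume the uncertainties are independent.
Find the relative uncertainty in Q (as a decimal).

Let w = d·y^2 = 4.411e+06. δw/w = √((1·δd/d)² + (2·δy/y)²) = √(0.0100 + 0.000400) = 0.102, so δw = 4.5e+05.
Q = w + s − p: δQ = √(δw² + δs² + δp²) = √(2.02e+11 + 4.2e+10 + 2.12e+10) = 5.15e+05
Q = 5.701e+06, so δQ/Q = 5.15e+05/5.701e+06 = 0.0904.

0.0904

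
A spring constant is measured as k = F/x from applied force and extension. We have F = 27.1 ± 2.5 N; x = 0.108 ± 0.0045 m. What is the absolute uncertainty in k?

25.4 N/m

Products/powers → add relative errors in quadrature, weighted by exponent:
  (1·δF/F)² = (1×0.0923)² = 0.00851;  (-1·δx/x)² = (-1×0.0417)² = 0.00174
δk/k = √(0.0102) = 0.101
k = 251 N/m, so δk = 0.101 × 251 = 25.4 N/m.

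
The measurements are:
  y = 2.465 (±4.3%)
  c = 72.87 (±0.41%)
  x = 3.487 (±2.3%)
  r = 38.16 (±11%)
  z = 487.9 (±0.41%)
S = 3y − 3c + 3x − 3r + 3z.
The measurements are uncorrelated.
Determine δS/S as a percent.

Sums and differences: (δS)² = Σ (cᵢ δxᵢ)².
  (3·δy)² = 0.101;  (3·δc)² = 0.803;  (3·δx)² = 0.0579;  (3·δr)² = 159;  (3·δz)² = 36.0
δS = √(196) = 14.0
S = 1148, so δS/S = 14.0/1148 = 0.0122.

1.22%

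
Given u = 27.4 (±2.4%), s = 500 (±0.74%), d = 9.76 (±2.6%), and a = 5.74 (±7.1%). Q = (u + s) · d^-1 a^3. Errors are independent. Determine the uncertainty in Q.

2190

Let w = u + s = 527. δw = √(δu² + δs²) = √(0.432 + 13.7) = 3.76, so δw/w = 0.00713.
Q is then a monomial in w, d, a:
δQ/Q = √((δw/w)² + (-1·δd/d)² + (3·δa/a)²) = √(5.08e-05 + 0.000676 + 0.0454) = 0.215
Q = 10200, so δQ = 0.215 × 10200 = 2190.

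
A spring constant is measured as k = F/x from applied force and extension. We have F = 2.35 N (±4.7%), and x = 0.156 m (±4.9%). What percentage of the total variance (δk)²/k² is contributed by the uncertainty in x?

(δk/k)² = (1·δF/F)² + (-1·δx/x)²
  F term: (1×0.0470)² = 0.00221
  x term: (-1×0.0490)² = 0.00240
Total = 0.00461. Share from x = 0.00240/0.00461 = 0.521.

52.1%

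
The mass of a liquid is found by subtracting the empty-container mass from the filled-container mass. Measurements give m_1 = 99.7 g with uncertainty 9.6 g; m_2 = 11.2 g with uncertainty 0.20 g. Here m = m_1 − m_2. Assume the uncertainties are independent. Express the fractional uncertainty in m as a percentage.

m is a linear combination, so absolute uncertainties add in quadrature:
  (δm_1)² = 92.2;  (δm_2)² = 0.0400
δm = √(92.2) = 9.60 g
m = 88.5 g, so δm/m = 9.60/88.5 = 0.108.

10.8%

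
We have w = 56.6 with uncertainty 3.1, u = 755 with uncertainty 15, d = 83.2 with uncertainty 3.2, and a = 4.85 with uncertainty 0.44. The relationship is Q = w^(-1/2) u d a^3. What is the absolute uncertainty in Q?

Q is a product of powers, so relative uncertainties combine in quadrature:
  (−½·δw/w)² = (-0.5×0.0548)² = 0.000750;  (1·δu/u)² = (1×0.0199)² = 0.000395;  (1·δd/d)² = (1×0.0385)² = 0.00148;  (3·δa/a)² = (3×0.0907)² = 0.0741
δQ/Q = √(0.0767) = 0.277
Q = 9.53e+05, so δQ = 0.277 × 9.53e+05 = 2.64e+05.

2.64e+05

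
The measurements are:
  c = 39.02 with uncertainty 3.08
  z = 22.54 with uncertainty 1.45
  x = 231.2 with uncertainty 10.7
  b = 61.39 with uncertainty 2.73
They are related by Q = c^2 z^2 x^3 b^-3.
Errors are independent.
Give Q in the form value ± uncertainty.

Q is a product of powers, so relative uncertainties combine in quadrature:
  (2·δc/c)² = (2×0.0789)² = 0.0249;  (2·δz/z)² = (2×0.0643)² = 0.0166;  (3·δx/x)² = (3×0.0463)² = 0.0193;  (-3·δb/b)² = (-3×0.0445)² = 0.0178
δQ/Q = √(0.0786) = 0.280
Q = 4.132e+07, so δQ = 0.280 × 4.132e+07 = 1.16e+07.

(4.132 ± 1.16) × 10^7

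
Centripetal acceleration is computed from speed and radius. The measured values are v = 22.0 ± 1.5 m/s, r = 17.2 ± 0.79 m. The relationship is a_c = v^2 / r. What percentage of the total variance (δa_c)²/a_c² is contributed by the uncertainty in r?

10.2%

(δa_c/a_c)² = (2·δv/v)² + (-1·δr/r)²
  v term: (2×0.0682)² = 0.0186
  r term: (-1×0.0459)² = 0.00211
Total = 0.0207. Share from r = 0.00211/0.0207 = 0.102.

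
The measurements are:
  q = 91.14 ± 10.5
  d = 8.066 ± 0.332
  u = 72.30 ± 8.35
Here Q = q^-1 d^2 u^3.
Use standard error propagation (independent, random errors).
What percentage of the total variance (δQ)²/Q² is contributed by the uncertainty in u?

(δQ/Q)² = (-1·δq/q)² + (2·δd/d)² + (3·δu/u)²
  q term: (-1×0.115)² = 0.0133
  d term: (2×0.0412)² = 0.00678
  u term: (3×0.115)² = 0.120
Total = 0.140. Share from u = 0.120/0.140 = 0.857.

85.7%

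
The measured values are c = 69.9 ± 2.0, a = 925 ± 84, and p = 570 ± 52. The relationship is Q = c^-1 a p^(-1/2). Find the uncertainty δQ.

0.0585

Each factor contributes (exponent × relative error)² to (δQ/Q)²:
  (-1·δc/c)² = (-1×0.0286)² = 0.000819;  (1·δa/a)² = (1×0.0908)² = 0.00825;  (−½·δp/p)² = (-0.5×0.0912)² = 0.00208
δQ/Q = √(0.0111) = 0.106
Q = 0.554, so δQ = 0.106 × 0.554 = 0.0585.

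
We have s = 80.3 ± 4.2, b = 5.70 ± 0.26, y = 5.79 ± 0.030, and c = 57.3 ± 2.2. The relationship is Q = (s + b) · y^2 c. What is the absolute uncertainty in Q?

10400

Let u = s + b = 86.0. δu = √(δs² + δb²) = √(17.6 + 0.0676) = 4.21, so δu/u = 0.0489.
Q is then a monomial in u, y, c:
δQ/Q = √((δu/u)² + (2·δy/y)² + (1·δc/c)²) = √(0.00239 + 0.000107 + 0.00147) = 0.0631
Q = 1.65e+05, so δQ = 0.0631 × 1.65e+05 = 10400.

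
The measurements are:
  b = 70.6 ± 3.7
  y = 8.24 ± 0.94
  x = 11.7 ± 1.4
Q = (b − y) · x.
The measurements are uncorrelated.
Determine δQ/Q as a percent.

13.4%

Let u = b − y = 62.4. δu = √(δb² + δy²) = √(13.7 + 0.884) = 3.82, so δu/u = 0.0612.
Q is then a monomial in u, x:
δQ/Q = √((δu/u)² + (1·δx/x)²) = √(0.00375 + 0.0143) = 0.134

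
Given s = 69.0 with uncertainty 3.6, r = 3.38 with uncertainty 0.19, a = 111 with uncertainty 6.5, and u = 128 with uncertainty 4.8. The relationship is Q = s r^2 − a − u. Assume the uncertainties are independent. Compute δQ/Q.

Let p = s·r^2 = 788. δp/p = √((1·δs/s)² + (2·δr/r)²) = √(0.00272 + 0.0126) = 0.124, so δp = 97.7.
Q = p − a − u: δQ = √(δp² + δa² + δu²) = √(9550 + 42.2 + 23.0) = 98.0
Q = 549, so δQ/Q = 98.0/549 = 0.178.

0.178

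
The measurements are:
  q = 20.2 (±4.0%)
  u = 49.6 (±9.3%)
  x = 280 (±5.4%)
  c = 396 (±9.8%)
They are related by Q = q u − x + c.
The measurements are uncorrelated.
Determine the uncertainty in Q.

Let p = q·u = 1000. δp/p = √((1·δq/q)² + (1·δu/u)²) = √(0.00160 + 0.00865) = 0.101, so δp = 101.
Q = p − x + c: δQ = √(δp² + δx² + δc²) = √(10300 + 229 + 1510) = 110

110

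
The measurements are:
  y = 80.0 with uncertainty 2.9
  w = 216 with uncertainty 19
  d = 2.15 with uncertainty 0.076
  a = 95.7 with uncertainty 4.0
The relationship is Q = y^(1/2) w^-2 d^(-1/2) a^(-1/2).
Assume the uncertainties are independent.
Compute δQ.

Relative error in a monomial: (δQ/Q)² = Σ (nᵢ · δxᵢ/xᵢ)².
  (½·δy/y)² = (0.5×0.0362)² = 0.000329;  (-2·δw/w)² = (-2×0.0880)² = 0.0309;  (−½·δd/d)² = (-0.5×0.0353)² = 0.000312;  (−½·δa/a)² = (-0.5×0.0418)² = 0.000437
δQ/Q = √(0.0320) = 0.179
Q = 1.34e-05, so δQ = 0.179 × 1.34e-05 = 2.39e-06.

2.39e-06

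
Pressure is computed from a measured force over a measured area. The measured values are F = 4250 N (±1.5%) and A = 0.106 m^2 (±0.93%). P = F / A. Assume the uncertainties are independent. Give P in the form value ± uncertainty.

40100 ± 708 Pa

P is a product of powers, so relative uncertainties combine in quadrature:
  (1·δF/F)² = (1×0.0150)² = 0.000225;  (-1·δA/A)² = (-1×0.00930)² = 8.65e-05
δP/P = √(0.000311) = 0.0176
P = 40100 Pa, so δP = 0.0176 × 40100 = 708 Pa.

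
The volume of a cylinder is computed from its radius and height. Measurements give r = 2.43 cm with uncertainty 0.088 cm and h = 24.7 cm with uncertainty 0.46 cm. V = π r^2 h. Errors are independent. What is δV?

34.3 cm^3

Relative error in a monomial: (δV/V)² = Σ (nᵢ · δxᵢ/xᵢ)².
  (2·δr/r)² = (2×0.0362)² = 0.00525;  (1·δh/h)² = (1×0.0186)² = 0.000347
δV/V = √(0.00559) = 0.0748
V = 458 cm^3, so δV = 0.0748 × 458 = 34.3 cm^3.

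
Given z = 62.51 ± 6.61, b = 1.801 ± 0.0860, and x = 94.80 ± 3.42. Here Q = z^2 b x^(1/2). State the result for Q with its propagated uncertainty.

Relative error in a monomial: (δQ/Q)² = Σ (nᵢ · δxᵢ/xᵢ)².
  (2·δz/z)² = (2×0.106)² = 0.0447;  (1·δb/b)² = (1×0.0478)² = 0.00228;  (½·δx/x)² = (0.5×0.0361)² = 0.000325
δQ/Q = √(0.0473) = 0.218
Q = 68520, so δQ = 0.218 × 68520 = 14900.

68520 ± 14900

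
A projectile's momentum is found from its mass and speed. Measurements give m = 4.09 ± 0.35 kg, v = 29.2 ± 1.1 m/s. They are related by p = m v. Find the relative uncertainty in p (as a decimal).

Relative error in a monomial: (δp/p)² = Σ (nᵢ · δxᵢ/xᵢ)².
  (1·δm/m)² = (1×0.0856)² = 0.00732;  (1·δv/v)² = (1×0.0377)² = 0.00142
δp/p = √(0.00874) = 0.0935

0.0935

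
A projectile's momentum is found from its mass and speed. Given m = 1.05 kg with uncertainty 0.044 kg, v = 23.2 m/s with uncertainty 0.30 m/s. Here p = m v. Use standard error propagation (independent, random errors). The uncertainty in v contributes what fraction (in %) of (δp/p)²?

8.69%

(δp/p)² = (1·δm/m)² + (1·δv/v)²
  m term: (1×0.0419)² = 0.00176
  v term: (1×0.0129)² = 0.000167
Total = 0.00192. Share from v = 0.000167/0.00192 = 0.0869.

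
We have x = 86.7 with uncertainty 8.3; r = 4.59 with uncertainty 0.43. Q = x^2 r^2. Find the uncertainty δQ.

Relative error in a monomial: (δQ/Q)² = Σ (nᵢ · δxᵢ/xᵢ)².
  (2·δx/x)² = (2×0.0957)² = 0.0367;  (2·δr/r)² = (2×0.0937)² = 0.0351
δQ/Q = √(0.0718) = 0.268
Q = 1.58e+05, so δQ = 0.268 × 1.58e+05 = 42400.

42400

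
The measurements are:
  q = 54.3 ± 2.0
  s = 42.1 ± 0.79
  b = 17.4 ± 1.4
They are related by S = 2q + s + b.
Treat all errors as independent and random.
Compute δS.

Absolute uncertainties add in quadrature for a linear combination:
  (2·δq)² = 16.0;  (δs)² = 0.624;  (δb)² = 1.96
δS = √(18.6) = 4.31

4.31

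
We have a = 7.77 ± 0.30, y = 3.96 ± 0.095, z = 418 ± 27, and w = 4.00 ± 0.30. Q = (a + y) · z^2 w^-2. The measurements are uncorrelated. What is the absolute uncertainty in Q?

Let u = a + y = 11.7. δu = √(δa² + δy²) = √(0.0900 + 0.00903) = 0.315, so δu/u = 0.0268.
Q is then a monomial in u, z, w:
δQ/Q = √((δu/u)² + (2·δz/z)² + (-2·δw/w)²) = √(0.000720 + 0.0167 + 0.0225) = 0.200
Q = 1.28e+05, so δQ = 0.200 × 1.28e+05 = 25600.

25600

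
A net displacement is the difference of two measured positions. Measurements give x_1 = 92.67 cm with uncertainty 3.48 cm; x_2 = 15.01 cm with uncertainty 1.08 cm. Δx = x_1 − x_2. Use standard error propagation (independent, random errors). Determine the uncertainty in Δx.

Each term contributes (cᵢ δxᵢ)² to (δΔx)²:
  (δx_1)² = 12.1;  (δx_2)² = 1.17
δΔx = √(13.3) = 3.64 cm

3.64 cm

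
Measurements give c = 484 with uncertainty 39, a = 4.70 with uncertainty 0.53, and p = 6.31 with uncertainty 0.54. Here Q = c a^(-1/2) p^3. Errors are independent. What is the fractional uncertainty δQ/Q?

0.275

Since Q is a product/quotient, work with relative uncertainties:
  (1·δc/c)² = (1×0.0806)² = 0.00649;  (−½·δa/a)² = (-0.5×0.113)² = 0.00318;  (3·δp/p)² = (3×0.0856)² = 0.0659
δQ/Q = √(0.0756) = 0.275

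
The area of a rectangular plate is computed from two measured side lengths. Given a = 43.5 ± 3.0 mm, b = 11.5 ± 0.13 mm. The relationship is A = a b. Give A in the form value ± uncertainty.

500 ± 35.0 mm^2

Products/powers → add relative errors in quadrature, weighted by exponent:
  (1·δa/a)² = (1×0.0690)² = 0.00476;  (1·δb/b)² = (1×0.0113)² = 0.000128
δA/A = √(0.00488) = 0.0699
A = 500 mm^2, so δA = 0.0699 × 500 = 35.0 mm^2.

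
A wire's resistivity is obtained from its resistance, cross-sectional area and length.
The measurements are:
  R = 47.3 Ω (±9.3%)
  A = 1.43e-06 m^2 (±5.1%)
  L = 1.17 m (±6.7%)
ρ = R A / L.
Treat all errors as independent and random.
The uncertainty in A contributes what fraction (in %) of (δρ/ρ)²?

(δρ/ρ)² = (1·δR/R)² + (1·δA/A)² + (-1·δL/L)²
  R term: (1×0.0930)² = 0.00865
  A term: (1×0.0510)² = 0.00260
  L term: (-1×0.0670)² = 0.00449
Total = 0.0157. Share from A = 0.00260/0.0157 = 0.165.

16.5%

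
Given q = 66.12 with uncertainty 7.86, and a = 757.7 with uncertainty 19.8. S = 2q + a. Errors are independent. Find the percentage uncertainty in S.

2.84%

Sums and differences: (δS)² = Σ (cᵢ δxᵢ)².
  (2·δq)² = 247;  (δa)² = 392
δS = √(639) = 25.3
S = 889.9, so δS/S = 25.3/889.9 = 0.0284.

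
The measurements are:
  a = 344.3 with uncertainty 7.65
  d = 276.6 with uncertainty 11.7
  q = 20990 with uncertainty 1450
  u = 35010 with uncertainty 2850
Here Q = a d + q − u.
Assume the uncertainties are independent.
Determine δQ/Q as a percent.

6.85%

Let p = a·d = 95230. δp/p = √((1·δa/a)² + (1·δd/d)²) = √(0.000494 + 0.00179) = 0.0478, so δp = 4550.
Q = p + q − u: δQ = √(δp² + δq² + δu²) = √(2.07e+07 + 2.1e+06 + 8.12e+06) = 5560
Q = 81210, so δQ/Q = 5560/81210 = 0.0685.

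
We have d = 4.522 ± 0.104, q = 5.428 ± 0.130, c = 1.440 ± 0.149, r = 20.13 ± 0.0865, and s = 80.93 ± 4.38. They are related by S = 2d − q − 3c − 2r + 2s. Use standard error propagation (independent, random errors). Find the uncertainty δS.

For a sum/difference, combine absolute errors in quadrature:
  (2·δd)² = 0.0433;  (δq)² = 0.0169;  (3·δc)² = 0.200;  (2·δr)² = 0.0299;  (2·δs)² = 76.7
δS = √(77.0) = 8.78

8.78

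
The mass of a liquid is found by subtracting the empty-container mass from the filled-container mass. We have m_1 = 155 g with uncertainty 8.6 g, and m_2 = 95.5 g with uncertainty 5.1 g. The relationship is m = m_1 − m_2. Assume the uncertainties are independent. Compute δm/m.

Each term contributes (cᵢ δxᵢ)² to (δm)²:
  (δm_1)² = 74.0;  (δm_2)² = 26.0
δm = √(100.0) = 10.00 g
m = 59.5 g, so δm/m = 10.00/59.5 = 0.168.

0.168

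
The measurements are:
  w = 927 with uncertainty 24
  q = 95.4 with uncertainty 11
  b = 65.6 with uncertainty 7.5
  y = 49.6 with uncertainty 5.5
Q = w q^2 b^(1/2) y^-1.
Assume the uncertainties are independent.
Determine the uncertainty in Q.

3.63e+05

For a monomial Q ∝ w, q^2, b^(1/2), y^-1, fractional errors add in quadrature:
  (1·δw/w)² = (1×0.0259)² = 0.000670;  (2·δq/q)² = (2×0.115)² = 0.0532;  (½·δb/b)² = (0.5×0.114)² = 0.00327;  (-1·δy/y)² = (-1×0.111)² = 0.0123
δQ/Q = √(0.0694) = 0.263
Q = 1.38e+06, so δQ = 0.263 × 1.38e+06 = 3.63e+05.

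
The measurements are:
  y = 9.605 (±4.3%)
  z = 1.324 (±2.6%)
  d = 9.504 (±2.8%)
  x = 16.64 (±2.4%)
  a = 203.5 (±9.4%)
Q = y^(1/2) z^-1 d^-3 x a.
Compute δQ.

Relative error in a monomial: (δQ/Q)² = Σ (nᵢ · δxᵢ/xᵢ)².
  (½·δy/y)² = (0.5×0.0430)² = 0.000462;  (-1·δz/z)² = (-1×0.0260)² = 0.000676;  (-3·δd/d)² = (-3×0.0280)² = 0.00706;  (1·δx/x)² = (1×0.0240)² = 0.000576;  (1·δa/a)² = (1×0.0940)² = 0.00884
δQ/Q = √(0.0176) = 0.133
Q = 9.233, so δQ = 0.133 × 9.233 = 1.23.

1.23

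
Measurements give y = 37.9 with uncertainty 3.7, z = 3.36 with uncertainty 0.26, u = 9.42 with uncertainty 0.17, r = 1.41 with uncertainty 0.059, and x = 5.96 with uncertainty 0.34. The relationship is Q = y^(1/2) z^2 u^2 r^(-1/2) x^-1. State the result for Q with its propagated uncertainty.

871 ± 154

Each factor contributes (exponent × relative error)² to (δQ/Q)²:
  (½·δy/y)² = (0.5×0.0976)² = 0.00238;  (2·δz/z)² = (2×0.0774)² = 0.0240;  (2·δu/u)² = (2×0.0180)² = 0.00130;  (−½·δr/r)² = (-0.5×0.0418)² = 0.000438;  (-1·δx/x)² = (-1×0.0570)² = 0.00325
δQ/Q = √(0.0313) = 0.177
Q = 871, so δQ = 0.177 × 871 = 154.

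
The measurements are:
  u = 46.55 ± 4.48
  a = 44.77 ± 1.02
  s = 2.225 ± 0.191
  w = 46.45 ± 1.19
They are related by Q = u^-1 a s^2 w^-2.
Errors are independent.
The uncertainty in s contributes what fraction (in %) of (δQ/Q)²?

70.4%

(δQ/Q)² = (-1·δu/u)² + (1·δa/a)² + (2·δs/s)² + (-2·δw/w)²
  u term: (-1×0.0962)² = 0.00926
  a term: (1×0.0228)² = 0.000519
  s term: (2×0.0858)² = 0.0295
  w term: (-2×0.0256)² = 0.00263
Total = 0.0419. Share from s = 0.0295/0.0419 = 0.704.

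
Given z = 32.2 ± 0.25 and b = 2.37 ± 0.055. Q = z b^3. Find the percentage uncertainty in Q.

7.01%

Relative error in a monomial: (δQ/Q)² = Σ (nᵢ · δxᵢ/xᵢ)².
  (1·δz/z)² = (1×0.00776)² = 6.03e-05;  (3·δb/b)² = (3×0.0232)² = 0.00485
δQ/Q = √(0.00491) = 0.0701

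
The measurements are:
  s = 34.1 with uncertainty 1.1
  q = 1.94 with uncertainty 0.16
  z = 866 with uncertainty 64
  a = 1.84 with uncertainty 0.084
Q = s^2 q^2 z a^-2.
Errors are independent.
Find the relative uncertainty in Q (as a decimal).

Relative error in a monomial: (δQ/Q)² = Σ (nᵢ · δxᵢ/xᵢ)².
  (2·δs/s)² = (2×0.0323)² = 0.00416;  (2·δq/q)² = (2×0.0825)² = 0.0272;  (1·δz/z)² = (1×0.0739)² = 0.00546;  (-2·δa/a)² = (-2×0.0457)² = 0.00834
δQ/Q = √(0.0452) = 0.213

0.213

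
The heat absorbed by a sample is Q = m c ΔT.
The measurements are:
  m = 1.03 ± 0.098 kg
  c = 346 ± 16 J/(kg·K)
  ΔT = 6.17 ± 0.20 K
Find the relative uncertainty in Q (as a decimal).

Since Q is a product/quotient, work with relative uncertainties:
  (1·δm/m)² = (1×0.0951)² = 0.00905;  (1·δc/c)² = (1×0.0462)² = 0.00214;  (1·δΔT/ΔT)² = (1×0.0324)² = 0.00105
δQ/Q = √(0.0122) = 0.111

0.111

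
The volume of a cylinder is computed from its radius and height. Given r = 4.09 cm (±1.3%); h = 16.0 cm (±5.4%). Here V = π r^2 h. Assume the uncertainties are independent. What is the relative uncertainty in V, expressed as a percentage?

5.99%

Each factor contributes (exponent × relative error)² to (δV/V)²:
  (2·δr/r)² = (2×0.0130)² = 0.000676;  (1·δh/h)² = (1×0.0540)² = 0.00292
δV/V = √(0.00359) = 0.0599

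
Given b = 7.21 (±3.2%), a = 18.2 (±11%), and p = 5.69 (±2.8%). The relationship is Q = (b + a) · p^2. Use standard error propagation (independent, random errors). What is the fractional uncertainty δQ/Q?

Let u = b + a = 25.4. δu = √(δb² + δa²) = √(0.0532 + 4.01) = 2.02, so δu/u = 0.0793.
Q is then a monomial in u, p:
δQ/Q = √((δu/u)² + (2·δp/p)²) = √(0.00629 + 0.00314) = 0.0971

0.0971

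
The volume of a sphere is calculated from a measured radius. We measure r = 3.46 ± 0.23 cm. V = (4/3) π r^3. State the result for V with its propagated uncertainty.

174 ± 34.6 cm^3

V ∝ r^3, so δV/V = |3| · δr/r = 3 × 0.0665 = 0.199.
V = 174 cm^3, so δV = 0.199 × 174 = 34.6 cm^3.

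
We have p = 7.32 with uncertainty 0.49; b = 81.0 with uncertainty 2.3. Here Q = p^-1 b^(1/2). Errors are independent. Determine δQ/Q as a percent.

Products/powers → add relative errors in quadrature, weighted by exponent:
  (-1·δp/p)² = (-1×0.0669)² = 0.00448;  (½·δb/b)² = (0.5×0.0284)² = 0.000202
δQ/Q = √(0.00468) = 0.0684

6.84%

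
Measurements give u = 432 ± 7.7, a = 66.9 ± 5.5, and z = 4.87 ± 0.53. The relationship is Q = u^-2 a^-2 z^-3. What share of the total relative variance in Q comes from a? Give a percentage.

(δQ/Q)² = (-2·δu/u)² + (-2·δa/a)² + (-3·δz/z)²
  u term: (-2×0.0178)² = 0.00127
  a term: (-2×0.0822)² = 0.0270
  z term: (-3×0.109)² = 0.107
Total = 0.135. Share from a = 0.0270/0.135 = 0.200.

20.0%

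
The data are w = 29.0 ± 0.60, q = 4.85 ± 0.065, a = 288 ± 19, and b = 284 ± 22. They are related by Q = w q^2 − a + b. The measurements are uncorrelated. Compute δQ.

Let p = w·q^2 = 682. δp/p = √((1·δw/w)² + (2·δq/q)²) = √(0.000428 + 0.000718) = 0.0339, so δp = 23.1.
Q = p − a + b: δQ = √(δp² + δa² + δb²) = √(534 + 361 + 484) = 37.1

37.1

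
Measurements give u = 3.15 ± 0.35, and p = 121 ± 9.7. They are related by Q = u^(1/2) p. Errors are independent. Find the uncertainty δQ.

20.9

Since Q is a product/quotient, work with relative uncertainties:
  (½·δu/u)² = (0.5×0.111)² = 0.00309;  (1·δp/p)² = (1×0.0802)² = 0.00643
δQ/Q = √(0.00951) = 0.0975
Q = 215, so δQ = 0.0975 × 215 = 20.9.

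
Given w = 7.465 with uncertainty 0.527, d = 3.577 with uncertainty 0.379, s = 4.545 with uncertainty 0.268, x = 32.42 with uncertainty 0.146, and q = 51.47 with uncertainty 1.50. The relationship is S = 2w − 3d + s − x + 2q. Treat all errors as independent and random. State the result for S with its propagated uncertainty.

S is a linear combination, so absolute uncertainties add in quadrature:
  (2·δw)² = 1.11;  (3·δd)² = 1.29;  (δs)² = 0.0718;  (δx)² = 0.0213;  (2·δq)² = 9.00
δS = √(11.5) = 3.39
S = 79.26.

79.26 ± 3.39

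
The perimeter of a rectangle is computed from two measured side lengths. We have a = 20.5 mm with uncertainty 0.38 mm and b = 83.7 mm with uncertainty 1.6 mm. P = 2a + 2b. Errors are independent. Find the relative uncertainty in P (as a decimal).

0.0158

Each term contributes (cᵢ δxᵢ)² to (δP)²:
  (2·δa)² = 0.578;  (2·δb)² = 10.2
δP = √(10.8) = 3.29 mm
P = 208 mm, so δP/P = 3.29/208 = 0.0158.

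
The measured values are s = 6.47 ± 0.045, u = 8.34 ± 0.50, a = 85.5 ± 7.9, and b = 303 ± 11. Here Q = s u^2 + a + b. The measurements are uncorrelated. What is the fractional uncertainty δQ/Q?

Let p = s·u^2 = 450. δp/p = √((1·δs/s)² + (2·δu/u)²) = √(4.84e-05 + 0.0144) = 0.120, so δp = 54.1.
Q = p + a + b: δQ = √(δp² + δa² + δb²) = √(2920 + 62.4 + 121) = 55.7
Q = 839, so δQ/Q = 55.7/839 = 0.0665.

0.0665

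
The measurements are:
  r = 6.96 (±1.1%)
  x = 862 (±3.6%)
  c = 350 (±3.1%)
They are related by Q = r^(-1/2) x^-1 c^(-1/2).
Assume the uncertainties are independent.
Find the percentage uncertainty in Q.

3.96%

Each factor contributes (exponent × relative error)² to (δQ/Q)²:
  (−½·δr/r)² = (-0.5×0.0110)² = 3.03e-05;  (-1·δx/x)² = (-1×0.0360)² = 0.00130;  (−½·δc/c)² = (-0.5×0.0310)² = 0.000240
δQ/Q = √(0.00157) = 0.0396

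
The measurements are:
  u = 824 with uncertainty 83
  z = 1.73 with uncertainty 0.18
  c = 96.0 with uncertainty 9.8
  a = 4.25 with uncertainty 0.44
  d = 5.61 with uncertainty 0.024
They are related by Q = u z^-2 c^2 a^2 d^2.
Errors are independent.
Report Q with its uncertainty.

(1.44 ± 0.536) × 10^9

Products/powers → add relative errors in quadrature, weighted by exponent:
  (1·δu/u)² = (1×0.101)² = 0.0101;  (-2·δz/z)² = (-2×0.104)² = 0.0433;  (2·δc/c)² = (2×0.102)² = 0.0417;  (2·δa/a)² = (2×0.104)² = 0.0429;  (2·δd/d)² = (2×0.00428)² = 7.32e-05
δQ/Q = √(0.138) = 0.372
Q = 1.44e+09, so δQ = 0.372 × 1.44e+09 = 5.36e+08.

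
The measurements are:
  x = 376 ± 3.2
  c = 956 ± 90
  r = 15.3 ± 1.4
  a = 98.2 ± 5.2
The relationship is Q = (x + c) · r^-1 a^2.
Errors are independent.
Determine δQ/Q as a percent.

Let u = x + c = 1330. δu = √(δx² + δc²) = √(10.2 + 8100) = 90.1, so δu/u = 0.0676.
Q is then a monomial in u, r, a:
δQ/Q = √((δu/u)² + (-1·δr/r)² + (2·δa/a)²) = √(0.00457 + 0.00837 + 0.0112) = 0.155

15.5%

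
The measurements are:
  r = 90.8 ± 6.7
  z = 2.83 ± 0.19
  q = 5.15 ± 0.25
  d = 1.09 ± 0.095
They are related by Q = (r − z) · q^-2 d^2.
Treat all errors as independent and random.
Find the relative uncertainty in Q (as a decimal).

Let u = r − z = 88.0. δu = √(δr² + δz²) = √(44.9 + 0.0361) = 6.70, so δu/u = 0.0762.
Q is then a monomial in u, q, d:
δQ/Q = √((δu/u)² + (-2·δq/q)² + (2·δd/d)²) = √(0.00581 + 0.00943 + 0.0304) = 0.214

0.214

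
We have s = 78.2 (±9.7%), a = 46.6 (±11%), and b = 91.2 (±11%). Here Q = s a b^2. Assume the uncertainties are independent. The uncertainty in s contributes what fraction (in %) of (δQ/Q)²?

(δQ/Q)² = (1·δs/s)² + (1·δa/a)² + (2·δb/b)²
  s term: (1×0.0970)² = 0.00941
  a term: (1×0.110)² = 0.0121
  b term: (2×0.110)² = 0.0484
Total = 0.0699. Share from s = 0.00941/0.0699 = 0.135.

13.5%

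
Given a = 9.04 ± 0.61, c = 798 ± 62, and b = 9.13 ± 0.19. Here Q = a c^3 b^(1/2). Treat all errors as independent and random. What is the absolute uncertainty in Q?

Relative error in a monomial: (δQ/Q)² = Σ (nᵢ · δxᵢ/xᵢ)².
  (1·δa/a)² = (1×0.0675)² = 0.00455;  (3·δc/c)² = (3×0.0777)² = 0.0543;  (½·δb/b)² = (0.5×0.0208)² = 0.000108
δQ/Q = √(0.0590) = 0.243
Q = 1.39e+10, so δQ = 0.243 × 1.39e+10 = 3.37e+09.

3.37e+09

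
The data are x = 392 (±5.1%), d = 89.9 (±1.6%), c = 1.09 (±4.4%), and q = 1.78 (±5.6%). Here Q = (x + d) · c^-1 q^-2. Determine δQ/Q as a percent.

12.7%

Let u = x + d = 482. δu = √(δx² + δd²) = √(400 + 2.07) = 20.0, so δu/u = 0.0416.
Q is then a monomial in u, c, q:
δQ/Q = √((δu/u)² + (-1·δc/c)² + (-2·δq/q)²) = √(0.00173 + 0.00194 + 0.0125) = 0.127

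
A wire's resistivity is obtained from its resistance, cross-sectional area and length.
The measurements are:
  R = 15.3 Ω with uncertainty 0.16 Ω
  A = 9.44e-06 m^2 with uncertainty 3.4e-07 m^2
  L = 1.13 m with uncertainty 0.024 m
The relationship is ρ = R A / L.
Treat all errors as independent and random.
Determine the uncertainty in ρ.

5.51e-06 Ω·m

ρ is a product of powers, so relative uncertainties combine in quadrature:
  (1·δR/R)² = (1×0.0105)² = 0.000109;  (1·δA/A)² = (1×0.0360)² = 0.00130;  (-1·δL/L)² = (-1×0.0212)² = 0.000451
δρ/ρ = √(0.00186) = 0.0431
ρ = 0.000128 Ω·m, so δρ = 0.0431 × 0.000128 = 5.51e-06 Ω·m.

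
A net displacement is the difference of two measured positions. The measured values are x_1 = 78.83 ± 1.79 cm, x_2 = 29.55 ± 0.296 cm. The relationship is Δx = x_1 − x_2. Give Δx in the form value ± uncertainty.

49.28 ± 1.81 cm

For a sum/difference, combine absolute errors in quadrature:
  (δx_1)² = 3.20;  (δx_2)² = 0.0876
δΔx = √(3.29) = 1.81 cm
Δx = 49.28 cm.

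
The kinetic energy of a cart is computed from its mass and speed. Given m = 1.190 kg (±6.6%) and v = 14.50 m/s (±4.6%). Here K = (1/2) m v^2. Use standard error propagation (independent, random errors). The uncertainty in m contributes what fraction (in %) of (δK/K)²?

34.0%

(δK/K)² = (1·δm/m)² + (2·δv/v)²
  m term: (1×0.0660)² = 0.00436
  v term: (2×0.0460)² = 0.00846
Total = 0.0128. Share from m = 0.00436/0.0128 = 0.340.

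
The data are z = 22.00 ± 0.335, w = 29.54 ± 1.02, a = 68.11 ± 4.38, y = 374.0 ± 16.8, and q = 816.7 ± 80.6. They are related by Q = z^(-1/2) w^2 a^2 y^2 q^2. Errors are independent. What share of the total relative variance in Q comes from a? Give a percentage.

24.2%

(δQ/Q)² = (−½·δz/z)² + (2·δw/w)² + (2·δa/a)² + (2·δy/y)² + (2·δq/q)²
  z term: (-0.5×0.0152)² = 5.8e-05
  w term: (2×0.0345)² = 0.00477
  a term: (2×0.0643)² = 0.0165
  y term: (2×0.0449)² = 0.00807
  q term: (2×0.0987)² = 0.0390
Total = 0.0684. Share from a = 0.0165/0.0684 = 0.242.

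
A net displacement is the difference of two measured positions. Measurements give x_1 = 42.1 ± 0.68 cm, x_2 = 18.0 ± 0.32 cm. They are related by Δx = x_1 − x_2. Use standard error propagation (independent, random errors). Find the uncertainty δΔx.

Each term contributes (cᵢ δxᵢ)² to (δΔx)²:
  (δx_1)² = 0.462;  (δx_2)² = 0.102
δΔx = √(0.565) = 0.752 cm

0.752 cm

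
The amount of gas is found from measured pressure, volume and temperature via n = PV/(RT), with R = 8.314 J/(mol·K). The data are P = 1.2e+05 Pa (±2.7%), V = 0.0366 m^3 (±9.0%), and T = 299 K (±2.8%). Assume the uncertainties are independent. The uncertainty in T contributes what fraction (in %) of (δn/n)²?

8.16%

(δn/n)² = (1·δP/P)² + (1·δV/V)² + (-1·δT/T)²
  P term: (1×0.0270)² = 0.000729
  V term: (1×0.0900)² = 0.00810
  T term: (-1×0.0280)² = 0.000784
Total = 0.00961. Share from T = 0.000784/0.00961 = 0.0816.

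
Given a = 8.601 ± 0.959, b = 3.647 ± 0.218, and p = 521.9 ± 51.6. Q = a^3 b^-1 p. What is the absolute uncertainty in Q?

For a monomial Q ∝ a^3, b^-1, p, fractional errors add in quadrature:
  (3·δa/a)² = (3×0.111)² = 0.112;  (-1·δb/b)² = (-1×0.0598)² = 0.00357;  (1·δp/p)² = (1×0.0989)² = 0.00978
δQ/Q = √(0.125) = 0.354
Q = 91050, so δQ = 0.354 × 91050 = 32200.

32200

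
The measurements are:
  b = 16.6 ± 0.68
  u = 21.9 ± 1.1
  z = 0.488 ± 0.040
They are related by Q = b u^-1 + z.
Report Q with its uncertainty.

Let p = b·u^-1 = 0.758. δp/p = √((1·δb/b)² + (-1·δu/u)²) = √(0.00168 + 0.00252) = 0.0648, so δp = 0.0491.
Q = p + z: δQ = √(δp² + δz²) = √(0.00241 + 0.00160) = 0.0634
Q = 1.25.

1.25 ± 0.0634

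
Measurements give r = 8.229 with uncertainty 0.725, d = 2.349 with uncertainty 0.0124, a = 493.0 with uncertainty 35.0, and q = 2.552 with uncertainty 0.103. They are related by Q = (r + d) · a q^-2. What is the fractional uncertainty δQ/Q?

0.127

Let u = r + d = 10.58. δu = √(δr² + δd²) = √(0.526 + 0.000154) = 0.725, so δu/u = 0.0685.
Q is then a monomial in u, a, q:
δQ/Q = √((δu/u)² + (1·δa/a)² + (-2·δq/q)²) = √(0.00470 + 0.00504 + 0.00652) = 0.127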